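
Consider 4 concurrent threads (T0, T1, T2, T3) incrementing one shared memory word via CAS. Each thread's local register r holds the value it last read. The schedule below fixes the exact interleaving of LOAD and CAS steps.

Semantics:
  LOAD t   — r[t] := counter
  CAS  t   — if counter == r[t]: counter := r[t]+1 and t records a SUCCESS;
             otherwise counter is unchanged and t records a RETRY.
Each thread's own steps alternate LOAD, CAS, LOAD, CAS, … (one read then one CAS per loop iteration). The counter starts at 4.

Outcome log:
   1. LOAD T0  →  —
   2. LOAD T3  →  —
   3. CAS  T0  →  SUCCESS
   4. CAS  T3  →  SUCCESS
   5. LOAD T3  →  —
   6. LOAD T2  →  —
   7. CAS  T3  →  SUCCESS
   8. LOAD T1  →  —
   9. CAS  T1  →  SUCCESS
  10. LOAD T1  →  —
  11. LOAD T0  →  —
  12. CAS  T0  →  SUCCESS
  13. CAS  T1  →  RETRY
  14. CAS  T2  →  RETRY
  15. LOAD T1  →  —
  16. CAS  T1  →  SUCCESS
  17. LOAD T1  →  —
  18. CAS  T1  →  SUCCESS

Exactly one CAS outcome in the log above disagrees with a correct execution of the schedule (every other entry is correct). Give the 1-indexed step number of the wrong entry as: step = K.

step = 4

Correct run:
[1] T0.load  rd  (counter 4, T0.r 4)
[2] T3.load  rd  (counter 4, T3.r 4)
[3] T0.cas  hit  (counter 5, T0.r 4)
[4] T3.cas  miss  (counter 5, T3.r 4)
[5] T3.load  rd  (counter 5, T3.r 5)
[6] T2.load  rd  (counter 5, T2.r 5)
[7] T3.cas  hit  (counter 6, T3.r 5)
[8] T1.load  rd  (counter 6, T1.r 6)
[9] T1.cas  hit  (counter 7, T1.r 6)
[10] T1.load  rd  (counter 7, T1.r 7)
[11] T0.load  rd  (counter 7, T0.r 7)
[12] T0.cas  hit  (counter 8, T0.r 7)
[13] T1.cas  miss  (counter 8, T1.r 7)
[14] T2.cas  miss  (counter 8, T2.r 5)
[15] T1.load  rd  (counter 8, T1.r 8)
[16] T1.cas  hit  (counter 9, T1.r 8)
[17] T1.load  rd  (counter 9, T1.r 9)
[18] T1.cas  hit  (counter 10, T1.r 9)
Mismatch at 4.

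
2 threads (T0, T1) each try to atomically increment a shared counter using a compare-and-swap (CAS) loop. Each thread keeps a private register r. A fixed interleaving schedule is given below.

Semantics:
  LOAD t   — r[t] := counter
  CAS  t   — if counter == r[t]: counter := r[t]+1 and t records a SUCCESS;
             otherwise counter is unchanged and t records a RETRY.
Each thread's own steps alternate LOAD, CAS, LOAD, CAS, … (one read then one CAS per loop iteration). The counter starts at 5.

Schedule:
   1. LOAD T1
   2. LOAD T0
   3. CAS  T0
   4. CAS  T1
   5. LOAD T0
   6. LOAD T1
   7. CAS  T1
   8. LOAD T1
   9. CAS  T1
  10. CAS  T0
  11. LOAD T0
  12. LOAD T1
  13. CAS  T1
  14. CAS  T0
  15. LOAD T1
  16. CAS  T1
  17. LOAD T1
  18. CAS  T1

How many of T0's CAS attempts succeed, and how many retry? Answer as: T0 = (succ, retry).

T0 = (1, 2)

   1) LOAD T1:  M=5  r_T1=5
   2) LOAD T0:  M=5  r_T0=5
   3) CAS  T0:  M=6  r_T0=5 ✓
   4) CAS  T1:  M=6  r_T1=5 ✗
   5) LOAD T0:  M=6  r_T0=6
   6) LOAD T1:  M=6  r_T1=6
   7) CAS  T1:  M=7  r_T1=6 ✓
   8) LOAD T1:  M=7  r_T1=7
   9) CAS  T1:  M=8  r_T1=7 ✓
  10) CAS  T0:  M=8  r_T0=6 ✗
  11) LOAD T0:  M=8  r_T0=8
  12) LOAD T1:  M=8  r_T1=8
  13) CAS  T1:  M=9  r_T1=8 ✓
  14) CAS  T0:  M=9  r_T0=8 ✗
  15) LOAD T1:  M=9  r_T1=9
  16) CAS  T1:  M=10  r_T1=9 ✓
  17) LOAD T1:  M=10  r_T1=10
  18) CAS  T1:  M=11  r_T1=10 ✓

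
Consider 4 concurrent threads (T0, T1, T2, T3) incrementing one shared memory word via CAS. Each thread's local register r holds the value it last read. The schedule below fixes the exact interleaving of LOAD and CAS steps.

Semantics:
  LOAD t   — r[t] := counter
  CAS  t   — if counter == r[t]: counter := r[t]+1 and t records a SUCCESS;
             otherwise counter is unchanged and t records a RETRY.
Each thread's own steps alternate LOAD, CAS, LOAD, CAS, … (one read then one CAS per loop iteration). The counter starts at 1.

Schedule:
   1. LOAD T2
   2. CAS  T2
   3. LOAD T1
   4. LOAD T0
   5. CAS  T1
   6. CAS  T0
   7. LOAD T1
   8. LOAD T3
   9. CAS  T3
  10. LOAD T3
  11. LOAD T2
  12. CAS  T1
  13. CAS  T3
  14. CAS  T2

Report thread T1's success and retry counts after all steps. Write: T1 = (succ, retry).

T1 = (1, 1)

1. LOAD T2 → mem=1 r[T2]=1 [LOAD]
2. CAS T2 → mem=2 r[T2]=1 [OK]
3. LOAD T1 → mem=2 r[T1]=2 [LOAD]
4. LOAD T0 → mem=2 r[T0]=2 [LOAD]
5. CAS T1 → mem=3 r[T1]=2 [OK]
6. CAS T0 → mem=3 r[T0]=2 [RETRY]
7. LOAD T1 → mem=3 r[T1]=3 [LOAD]
8. LOAD T3 → mem=3 r[T3]=3 [LOAD]
9. CAS T3 → mem=4 r[T3]=3 [OK]
10. LOAD T3 → mem=4 r[T3]=4 [LOAD]
11. LOAD T2 → mem=4 r[T2]=4 [LOAD]
12. CAS T1 → mem=4 r[T1]=3 [RETRY]
13. CAS T3 → mem=5 r[T3]=4 [OK]
14. CAS T2 → mem=5 r[T2]=4 [RETRY]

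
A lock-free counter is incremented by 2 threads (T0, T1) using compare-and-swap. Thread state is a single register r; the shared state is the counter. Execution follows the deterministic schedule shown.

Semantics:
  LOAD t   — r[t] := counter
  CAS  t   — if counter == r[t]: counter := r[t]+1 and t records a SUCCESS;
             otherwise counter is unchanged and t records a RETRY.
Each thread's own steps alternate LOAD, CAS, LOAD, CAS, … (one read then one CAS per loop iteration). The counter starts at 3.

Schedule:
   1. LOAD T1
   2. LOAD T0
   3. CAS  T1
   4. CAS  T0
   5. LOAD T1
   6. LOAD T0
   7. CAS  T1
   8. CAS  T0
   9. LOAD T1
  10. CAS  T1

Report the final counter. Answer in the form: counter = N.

1. LOAD T1 → mem=3 r[T1]=3 [LOAD]
2. LOAD T0 → mem=3 r[T0]=3 [LOAD]
3. CAS T1 → mem=4 r[T1]=3 [OK]
4. CAS T0 → mem=4 r[T0]=3 [RETRY]
5. LOAD T1 → mem=4 r[T1]=4 [LOAD]
6. LOAD T0 → mem=4 r[T0]=4 [LOAD]
7. CAS T1 → mem=5 r[T1]=4 [OK]
8. CAS T0 → mem=5 r[T0]=4 [RETRY]
9. LOAD T1 → mem=5 r[T1]=5 [LOAD]
10. CAS T1 → mem=6 r[T1]=5 [OK]

counter = 6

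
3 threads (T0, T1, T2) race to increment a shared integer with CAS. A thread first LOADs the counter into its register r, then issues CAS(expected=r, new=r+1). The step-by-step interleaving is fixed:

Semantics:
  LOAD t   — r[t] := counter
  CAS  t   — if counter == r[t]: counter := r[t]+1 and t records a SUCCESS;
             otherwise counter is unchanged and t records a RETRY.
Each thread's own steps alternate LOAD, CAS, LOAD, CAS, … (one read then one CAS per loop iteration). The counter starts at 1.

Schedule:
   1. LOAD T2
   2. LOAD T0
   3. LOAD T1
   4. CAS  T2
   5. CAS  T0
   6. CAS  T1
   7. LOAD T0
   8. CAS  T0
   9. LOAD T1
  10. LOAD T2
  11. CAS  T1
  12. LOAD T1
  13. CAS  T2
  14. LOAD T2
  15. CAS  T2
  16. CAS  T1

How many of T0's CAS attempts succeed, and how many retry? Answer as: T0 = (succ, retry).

T0 = (1, 1)

step 1: T2 LOAD ⇒ load; ctr=1 reg=1
step 2: T0 LOAD ⇒ load; ctr=1 reg=1
step 3: T1 LOAD ⇒ load; ctr=1 reg=1
step 4: T2 CAS ⇒ ok; ctr=2 reg=1
step 5: T0 CAS ⇒ retry; ctr=2 reg=1
step 6: T1 CAS ⇒ retry; ctr=2 reg=1
step 7: T0 LOAD ⇒ load; ctr=2 reg=2
step 8: T0 CAS ⇒ ok; ctr=3 reg=2
step 9: T1 LOAD ⇒ load; ctr=3 reg=3
step 10: T2 LOAD ⇒ load; ctr=3 reg=3
step 11: T1 CAS ⇒ ok; ctr=4 reg=3
step 12: T1 LOAD ⇒ load; ctr=4 reg=4
step 13: T2 CAS ⇒ retry; ctr=4 reg=3
step 14: T2 LOAD ⇒ load; ctr=4 reg=4
step 15: T2 CAS ⇒ ok; ctr=5 reg=4
step 16: T1 CAS ⇒ retry; ctr=5 reg=4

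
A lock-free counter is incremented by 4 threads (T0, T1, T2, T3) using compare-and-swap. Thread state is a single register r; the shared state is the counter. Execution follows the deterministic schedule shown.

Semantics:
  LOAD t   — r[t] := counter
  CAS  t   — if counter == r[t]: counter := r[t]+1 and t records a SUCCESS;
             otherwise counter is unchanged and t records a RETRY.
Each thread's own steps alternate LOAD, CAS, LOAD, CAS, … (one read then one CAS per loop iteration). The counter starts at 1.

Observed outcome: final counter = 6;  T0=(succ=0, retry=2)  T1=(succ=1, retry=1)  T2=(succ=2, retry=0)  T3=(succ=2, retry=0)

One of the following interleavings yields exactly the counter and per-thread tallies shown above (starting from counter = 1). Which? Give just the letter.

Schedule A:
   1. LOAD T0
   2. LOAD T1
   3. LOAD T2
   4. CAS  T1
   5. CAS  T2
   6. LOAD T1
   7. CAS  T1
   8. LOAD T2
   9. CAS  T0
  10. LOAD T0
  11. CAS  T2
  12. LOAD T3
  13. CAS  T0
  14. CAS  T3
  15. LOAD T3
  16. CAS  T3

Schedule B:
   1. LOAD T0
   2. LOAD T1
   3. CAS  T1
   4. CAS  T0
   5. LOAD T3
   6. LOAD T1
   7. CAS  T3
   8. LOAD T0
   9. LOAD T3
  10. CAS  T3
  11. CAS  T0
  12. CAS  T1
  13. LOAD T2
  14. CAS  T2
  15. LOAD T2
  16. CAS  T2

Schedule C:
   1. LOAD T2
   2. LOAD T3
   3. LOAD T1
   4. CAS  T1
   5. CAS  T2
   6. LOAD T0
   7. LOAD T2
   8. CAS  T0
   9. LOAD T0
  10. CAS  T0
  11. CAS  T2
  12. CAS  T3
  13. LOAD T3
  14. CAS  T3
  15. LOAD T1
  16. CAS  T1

B

Tracing schedule B:
T0 LOAD — after: cnt=1, r=1 — load
T1 LOAD — after: cnt=1, r=1 — load
T1 CAS — after: cnt=2, r=1 — ok
T0 CAS — after: cnt=2, r=1 — retry
T3 LOAD — after: cnt=2, r=2 — load
T1 LOAD — after: cnt=2, r=2 — load
T3 CAS — after: cnt=3, r=2 — ok
T0 LOAD — after: cnt=3, r=3 — load
T3 LOAD — after: cnt=3, r=3 — load
T3 CAS — after: cnt=4, r=3 — ok
T0 CAS — after: cnt=4, r=3 — retry
T1 CAS — after: cnt=4, r=2 — retry
T2 LOAD — after: cnt=4, r=4 — load
T2 CAS — after: cnt=5, r=4 — ok
T2 LOAD — after: cnt=5, r=5 — load
T2 CAS — after: cnt=6, r=5 — ok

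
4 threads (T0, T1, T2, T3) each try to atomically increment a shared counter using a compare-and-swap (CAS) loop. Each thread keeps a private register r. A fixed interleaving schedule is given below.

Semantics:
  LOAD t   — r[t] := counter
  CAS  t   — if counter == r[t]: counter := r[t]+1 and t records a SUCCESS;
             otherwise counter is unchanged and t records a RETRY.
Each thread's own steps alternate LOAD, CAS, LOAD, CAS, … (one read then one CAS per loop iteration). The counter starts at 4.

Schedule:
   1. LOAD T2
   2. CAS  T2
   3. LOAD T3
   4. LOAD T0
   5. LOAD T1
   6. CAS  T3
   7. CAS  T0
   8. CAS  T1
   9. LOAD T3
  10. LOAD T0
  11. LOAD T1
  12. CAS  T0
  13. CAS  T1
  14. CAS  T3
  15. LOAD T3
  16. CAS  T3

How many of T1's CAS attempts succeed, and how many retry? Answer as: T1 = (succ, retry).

T2 LOAD — after: cnt=4, r=4 — load
T2 CAS — after: cnt=5, r=4 — ok
T3 LOAD — after: cnt=5, r=5 — load
T0 LOAD — after: cnt=5, r=5 — load
T1 LOAD — after: cnt=5, r=5 — load
T3 CAS — after: cnt=6, r=5 — ok
T0 CAS — after: cnt=6, r=5 — retry
T1 CAS — after: cnt=6, r=5 — retry
T3 LOAD — after: cnt=6, r=6 — load
T0 LOAD — after: cnt=6, r=6 — load
T1 LOAD — after: cnt=6, r=6 — load
T0 CAS — after: cnt=7, r=6 — ok
T1 CAS — after: cnt=7, r=6 — retry
T3 CAS — after: cnt=7, r=6 — retry
T3 LOAD — after: cnt=7, r=7 — load
T3 CAS — after: cnt=8, r=7 — ok

T1 = (0, 2)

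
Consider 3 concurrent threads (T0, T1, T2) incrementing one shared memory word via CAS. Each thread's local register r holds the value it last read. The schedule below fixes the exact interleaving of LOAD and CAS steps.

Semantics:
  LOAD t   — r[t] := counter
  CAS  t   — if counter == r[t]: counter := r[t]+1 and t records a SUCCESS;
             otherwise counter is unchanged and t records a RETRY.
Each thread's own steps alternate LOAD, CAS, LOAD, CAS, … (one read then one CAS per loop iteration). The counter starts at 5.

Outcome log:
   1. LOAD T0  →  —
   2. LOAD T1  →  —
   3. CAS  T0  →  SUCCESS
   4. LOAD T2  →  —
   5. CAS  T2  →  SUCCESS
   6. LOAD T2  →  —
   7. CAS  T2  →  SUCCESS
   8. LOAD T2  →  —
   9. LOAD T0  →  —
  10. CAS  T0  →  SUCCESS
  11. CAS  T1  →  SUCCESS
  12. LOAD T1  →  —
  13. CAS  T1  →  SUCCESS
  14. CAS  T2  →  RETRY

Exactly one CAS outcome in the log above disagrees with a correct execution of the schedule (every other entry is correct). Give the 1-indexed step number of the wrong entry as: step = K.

Re-executing:
T0 LOAD — after: cnt=5, r=5 — load
T1 LOAD — after: cnt=5, r=5 — load
T0 CAS — after: cnt=6, r=5 — ok
T2 LOAD — after: cnt=6, r=6 — load
T2 CAS — after: cnt=7, r=6 — ok
T2 LOAD — after: cnt=7, r=7 — load
T2 CAS — after: cnt=8, r=7 — ok
T2 LOAD — after: cnt=8, r=8 — load
T0 LOAD — after: cnt=8, r=8 — load
T0 CAS — after: cnt=9, r=8 — ok
T1 CAS — after: cnt=9, r=5 — retry
T1 LOAD — after: cnt=9, r=9 — load
T1 CAS — after: cnt=10, r=9 — ok
T2 CAS — after: cnt=10, r=8 — retry
Flip is step 11.

step = 11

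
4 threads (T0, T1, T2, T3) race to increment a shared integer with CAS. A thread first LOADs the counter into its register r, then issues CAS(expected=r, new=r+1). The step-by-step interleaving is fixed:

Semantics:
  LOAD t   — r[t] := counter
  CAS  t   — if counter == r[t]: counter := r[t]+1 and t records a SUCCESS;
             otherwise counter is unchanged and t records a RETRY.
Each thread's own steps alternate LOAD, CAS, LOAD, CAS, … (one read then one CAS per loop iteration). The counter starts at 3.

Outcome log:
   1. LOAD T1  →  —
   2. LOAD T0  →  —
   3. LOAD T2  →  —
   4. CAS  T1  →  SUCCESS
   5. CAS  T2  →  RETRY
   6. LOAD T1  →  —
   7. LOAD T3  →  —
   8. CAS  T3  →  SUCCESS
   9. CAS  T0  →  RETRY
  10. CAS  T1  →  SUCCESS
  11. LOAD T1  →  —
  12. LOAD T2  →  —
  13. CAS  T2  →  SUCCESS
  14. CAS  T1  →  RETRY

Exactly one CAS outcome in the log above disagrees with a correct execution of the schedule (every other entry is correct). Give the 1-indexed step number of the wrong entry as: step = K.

Reference trace:
[1] T1.load  rd  (counter 3, T1.r 3)
[2] T0.load  rd  (counter 3, T0.r 3)
[3] T2.load  rd  (counter 3, T2.r 3)
[4] T1.cas  hit  (counter 4, T1.r 3)
[5] T2.cas  miss  (counter 4, T2.r 3)
[6] T1.load  rd  (counter 4, T1.r 4)
[7] T3.load  rd  (counter 4, T3.r 4)
[8] T3.cas  hit  (counter 5, T3.r 4)
[9] T0.cas  miss  (counter 5, T0.r 3)
[10] T1.cas  miss  (counter 5, T1.r 4)
[11] T1.load  rd  (counter 5, T1.r 5)
[12] T2.load  rd  (counter 5, T2.r 5)
[13] T2.cas  hit  (counter 6, T2.r 5)
[14] T1.cas  miss  (counter 6, T1.r 5)
Mismatch at 10.

step = 10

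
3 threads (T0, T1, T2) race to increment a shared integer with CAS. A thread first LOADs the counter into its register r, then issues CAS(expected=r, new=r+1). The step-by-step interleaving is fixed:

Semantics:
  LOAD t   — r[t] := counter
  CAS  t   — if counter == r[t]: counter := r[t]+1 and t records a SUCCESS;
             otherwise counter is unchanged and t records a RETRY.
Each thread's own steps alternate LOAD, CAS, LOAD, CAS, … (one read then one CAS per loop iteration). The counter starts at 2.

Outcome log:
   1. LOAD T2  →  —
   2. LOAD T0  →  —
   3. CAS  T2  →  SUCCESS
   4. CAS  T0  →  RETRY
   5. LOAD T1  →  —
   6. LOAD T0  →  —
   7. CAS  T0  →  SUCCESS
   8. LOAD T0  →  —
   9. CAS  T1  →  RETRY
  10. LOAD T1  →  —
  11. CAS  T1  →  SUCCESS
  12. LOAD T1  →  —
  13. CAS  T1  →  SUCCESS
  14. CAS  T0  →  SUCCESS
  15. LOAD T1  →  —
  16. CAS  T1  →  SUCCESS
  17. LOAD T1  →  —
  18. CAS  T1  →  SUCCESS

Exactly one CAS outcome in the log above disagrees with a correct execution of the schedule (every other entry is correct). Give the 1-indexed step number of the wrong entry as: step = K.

step = 14

Correct run:
[1] T2.load  rd  (counter 2, T2.r 2)
[2] T0.load  rd  (counter 2, T0.r 2)
[3] T2.cas  hit  (counter 3, T2.r 2)
[4] T0.cas  miss  (counter 3, T0.r 2)
[5] T1.load  rd  (counter 3, T1.r 3)
[6] T0.load  rd  (counter 3, T0.r 3)
[7] T0.cas  hit  (counter 4, T0.r 3)
[8] T0.load  rd  (counter 4, T0.r 4)
[9] T1.cas  miss  (counter 4, T1.r 3)
[10] T1.load  rd  (counter 4, T1.r 4)
[11] T1.cas  hit  (counter 5, T1.r 4)
[12] T1.load  rd  (counter 5, T1.r 5)
[13] T1.cas  hit  (counter 6, T1.r 5)
[14] T0.cas  miss  (counter 6, T0.r 4)
[15] T1.load  rd  (counter 6, T1.r 6)
[16] T1.cas  hit  (counter 7, T1.r 6)
[17] T1.load  rd  (counter 7, T1.r 7)
[18] T1.cas  hit  (counter 8, T1.r 7)
Mismatch at 14.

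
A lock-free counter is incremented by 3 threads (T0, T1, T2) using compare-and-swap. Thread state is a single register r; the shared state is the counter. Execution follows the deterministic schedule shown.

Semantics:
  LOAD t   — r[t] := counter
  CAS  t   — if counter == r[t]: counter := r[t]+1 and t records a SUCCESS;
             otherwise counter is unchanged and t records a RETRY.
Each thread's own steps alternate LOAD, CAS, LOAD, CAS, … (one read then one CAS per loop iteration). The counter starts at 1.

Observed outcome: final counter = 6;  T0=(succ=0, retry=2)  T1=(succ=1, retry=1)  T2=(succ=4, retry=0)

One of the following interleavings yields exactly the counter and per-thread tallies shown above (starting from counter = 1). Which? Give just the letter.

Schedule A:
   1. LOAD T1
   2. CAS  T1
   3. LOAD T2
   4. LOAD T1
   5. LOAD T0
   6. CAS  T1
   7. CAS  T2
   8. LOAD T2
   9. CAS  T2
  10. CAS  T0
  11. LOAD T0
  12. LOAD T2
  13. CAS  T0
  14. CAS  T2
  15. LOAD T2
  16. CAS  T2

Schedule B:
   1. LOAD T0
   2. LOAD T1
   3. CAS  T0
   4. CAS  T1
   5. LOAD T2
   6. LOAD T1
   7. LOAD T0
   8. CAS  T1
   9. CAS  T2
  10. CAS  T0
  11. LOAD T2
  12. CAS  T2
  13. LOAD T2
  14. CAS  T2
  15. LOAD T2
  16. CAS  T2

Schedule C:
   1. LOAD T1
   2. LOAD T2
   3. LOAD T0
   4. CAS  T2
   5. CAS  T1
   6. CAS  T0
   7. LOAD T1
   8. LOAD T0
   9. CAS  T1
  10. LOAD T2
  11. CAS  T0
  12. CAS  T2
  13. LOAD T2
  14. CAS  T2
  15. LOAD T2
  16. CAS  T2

C

Tracing schedule C:
step 1: T1 LOAD ⇒ load; ctr=1 reg=1
step 2: T2 LOAD ⇒ load; ctr=1 reg=1
step 3: T0 LOAD ⇒ load; ctr=1 reg=1
step 4: T2 CAS ⇒ ok; ctr=2 reg=1
step 5: T1 CAS ⇒ retry; ctr=2 reg=1
step 6: T0 CAS ⇒ retry; ctr=2 reg=1
step 7: T1 LOAD ⇒ load; ctr=2 reg=2
step 8: T0 LOAD ⇒ load; ctr=2 reg=2
step 9: T1 CAS ⇒ ok; ctr=3 reg=2
step 10: T2 LOAD ⇒ load; ctr=3 reg=3
step 11: T0 CAS ⇒ retry; ctr=3 reg=2
step 12: T2 CAS ⇒ ok; ctr=4 reg=3
step 13: T2 LOAD ⇒ load; ctr=4 reg=4
step 14: T2 CAS ⇒ ok; ctr=5 reg=4
step 15: T2 LOAD ⇒ load; ctr=5 reg=5
step 16: T2 CAS ⇒ ok; ctr=6 reg=5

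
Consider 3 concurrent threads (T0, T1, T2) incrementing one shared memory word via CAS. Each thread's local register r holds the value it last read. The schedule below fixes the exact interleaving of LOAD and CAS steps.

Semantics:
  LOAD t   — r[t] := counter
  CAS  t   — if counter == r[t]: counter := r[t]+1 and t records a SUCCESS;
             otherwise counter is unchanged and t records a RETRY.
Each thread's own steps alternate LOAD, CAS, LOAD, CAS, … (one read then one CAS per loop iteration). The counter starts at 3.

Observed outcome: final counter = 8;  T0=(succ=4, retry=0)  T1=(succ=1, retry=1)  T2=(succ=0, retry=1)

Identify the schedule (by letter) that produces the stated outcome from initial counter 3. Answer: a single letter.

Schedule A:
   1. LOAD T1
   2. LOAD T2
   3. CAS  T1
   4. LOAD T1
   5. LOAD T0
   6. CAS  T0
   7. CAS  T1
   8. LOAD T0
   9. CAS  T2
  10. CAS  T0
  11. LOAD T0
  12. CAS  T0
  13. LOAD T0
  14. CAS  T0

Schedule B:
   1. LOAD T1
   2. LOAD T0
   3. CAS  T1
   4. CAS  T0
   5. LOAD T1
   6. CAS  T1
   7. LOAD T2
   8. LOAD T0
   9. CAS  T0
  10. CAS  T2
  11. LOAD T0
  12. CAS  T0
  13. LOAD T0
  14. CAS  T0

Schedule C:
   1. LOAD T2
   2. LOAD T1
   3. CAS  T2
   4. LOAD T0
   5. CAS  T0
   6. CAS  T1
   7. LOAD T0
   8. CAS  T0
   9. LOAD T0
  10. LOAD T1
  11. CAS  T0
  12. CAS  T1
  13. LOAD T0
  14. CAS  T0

Simulating candidate A:
1. LOAD T1 → mem=3 r[T1]=3 [LOAD]
2. LOAD T2 → mem=3 r[T2]=3 [LOAD]
3. CAS T1 → mem=4 r[T1]=3 [OK]
4. LOAD T1 → mem=4 r[T1]=4 [LOAD]
5. LOAD T0 → mem=4 r[T0]=4 [LOAD]
6. CAS T0 → mem=5 r[T0]=4 [OK]
7. CAS T1 → mem=5 r[T1]=4 [RETRY]
8. LOAD T0 → mem=5 r[T0]=5 [LOAD]
9. CAS T2 → mem=5 r[T2]=3 [RETRY]
10. CAS T0 → mem=6 r[T0]=5 [OK]
11. LOAD T0 → mem=6 r[T0]=6 [LOAD]
12. CAS T0 → mem=7 r[T0]=6 [OK]
13. LOAD T0 → mem=7 r[T0]=7 [LOAD]
14. CAS T0 → mem=8 r[T0]=7 [OK]

A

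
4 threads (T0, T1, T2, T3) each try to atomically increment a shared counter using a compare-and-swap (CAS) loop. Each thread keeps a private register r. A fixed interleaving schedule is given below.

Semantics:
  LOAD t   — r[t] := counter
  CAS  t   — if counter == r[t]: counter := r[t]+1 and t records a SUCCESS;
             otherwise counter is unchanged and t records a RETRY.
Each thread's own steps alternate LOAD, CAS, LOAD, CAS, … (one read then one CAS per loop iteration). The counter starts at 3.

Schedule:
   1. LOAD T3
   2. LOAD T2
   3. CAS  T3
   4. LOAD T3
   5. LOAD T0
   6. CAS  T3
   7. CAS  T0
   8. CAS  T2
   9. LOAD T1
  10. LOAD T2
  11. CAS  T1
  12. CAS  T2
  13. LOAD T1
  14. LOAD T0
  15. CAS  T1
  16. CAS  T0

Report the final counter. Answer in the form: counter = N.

step 1: T3 LOAD ⇒ load; ctr=3 reg=3
step 2: T2 LOAD ⇒ load; ctr=3 reg=3
step 3: T3 CAS ⇒ ok; ctr=4 reg=3
step 4: T3 LOAD ⇒ load; ctr=4 reg=4
step 5: T0 LOAD ⇒ load; ctr=4 reg=4
step 6: T3 CAS ⇒ ok; ctr=5 reg=4
step 7: T0 CAS ⇒ retry; ctr=5 reg=4
step 8: T2 CAS ⇒ retry; ctr=5 reg=3
step 9: T1 LOAD ⇒ load; ctr=5 reg=5
step 10: T2 LOAD ⇒ load; ctr=5 reg=5
step 11: T1 CAS ⇒ ok; ctr=6 reg=5
step 12: T2 CAS ⇒ retry; ctr=6 reg=5
step 13: T1 LOAD ⇒ load; ctr=6 reg=6
step 14: T0 LOAD ⇒ load; ctr=6 reg=6
step 15: T1 CAS ⇒ ok; ctr=7 reg=6
step 16: T0 CAS ⇒ retry; ctr=7 reg=6

counter = 7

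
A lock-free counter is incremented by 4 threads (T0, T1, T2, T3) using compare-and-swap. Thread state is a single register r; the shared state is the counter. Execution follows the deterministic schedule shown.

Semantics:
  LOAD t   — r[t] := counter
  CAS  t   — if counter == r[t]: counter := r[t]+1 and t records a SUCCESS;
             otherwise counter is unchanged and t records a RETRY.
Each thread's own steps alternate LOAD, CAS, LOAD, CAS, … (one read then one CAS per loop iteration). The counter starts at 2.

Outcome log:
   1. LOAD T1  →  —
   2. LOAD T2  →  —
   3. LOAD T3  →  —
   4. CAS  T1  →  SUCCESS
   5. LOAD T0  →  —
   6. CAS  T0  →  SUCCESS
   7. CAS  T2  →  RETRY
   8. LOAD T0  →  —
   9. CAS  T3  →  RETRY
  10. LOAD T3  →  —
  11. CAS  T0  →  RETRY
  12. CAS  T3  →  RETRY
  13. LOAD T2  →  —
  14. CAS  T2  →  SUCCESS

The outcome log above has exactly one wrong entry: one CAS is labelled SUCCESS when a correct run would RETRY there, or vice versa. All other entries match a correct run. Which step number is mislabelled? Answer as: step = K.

step = 11

Reference trace:
1. LOAD T1 → mem=2 r[T1]=2 [LOAD]
2. LOAD T2 → mem=2 r[T2]=2 [LOAD]
3. LOAD T3 → mem=2 r[T3]=2 [LOAD]
4. CAS T1 → mem=3 r[T1]=2 [OK]
5. LOAD T0 → mem=3 r[T0]=3 [LOAD]
6. CAS T0 → mem=4 r[T0]=3 [OK]
7. CAS T2 → mem=4 r[T2]=2 [RETRY]
8. LOAD T0 → mem=4 r[T0]=4 [LOAD]
9. CAS T3 → mem=4 r[T3]=2 [RETRY]
10. LOAD T3 → mem=4 r[T3]=4 [LOAD]
11. CAS T0 → mem=5 r[T0]=4 [OK]
12. CAS T3 → mem=5 r[T3]=4 [RETRY]
13. LOAD T2 → mem=5 r[T2]=5 [LOAD]
14. CAS T2 → mem=6 r[T2]=5 [OK]
Log disagrees first at step 11.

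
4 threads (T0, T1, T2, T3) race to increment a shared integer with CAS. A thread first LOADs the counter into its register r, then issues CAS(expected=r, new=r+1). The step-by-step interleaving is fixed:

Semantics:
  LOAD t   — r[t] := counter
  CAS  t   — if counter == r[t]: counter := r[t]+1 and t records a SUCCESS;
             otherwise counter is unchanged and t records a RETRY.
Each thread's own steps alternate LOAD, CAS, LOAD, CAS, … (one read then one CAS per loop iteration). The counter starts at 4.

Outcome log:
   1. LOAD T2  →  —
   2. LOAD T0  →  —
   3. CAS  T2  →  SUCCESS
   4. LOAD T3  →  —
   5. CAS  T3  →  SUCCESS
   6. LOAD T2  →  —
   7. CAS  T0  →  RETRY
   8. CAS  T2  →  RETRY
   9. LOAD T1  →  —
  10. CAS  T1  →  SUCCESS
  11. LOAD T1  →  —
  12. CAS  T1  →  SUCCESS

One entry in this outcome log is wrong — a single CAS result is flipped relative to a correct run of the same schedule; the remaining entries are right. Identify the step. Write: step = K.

step = 8

Reference trace:
T2 LOAD — after: cnt=4, r=4 — load
T0 LOAD — after: cnt=4, r=4 — load
T2 CAS — after: cnt=5, r=4 — ok
T3 LOAD — after: cnt=5, r=5 — load
T3 CAS — after: cnt=6, r=5 — ok
T2 LOAD — after: cnt=6, r=6 — load
T0 CAS — after: cnt=6, r=4 — retry
T2 CAS — after: cnt=7, r=6 — ok
T1 LOAD — after: cnt=7, r=7 — load
T1 CAS — after: cnt=8, r=7 — ok
T1 LOAD — after: cnt=8, r=8 — load
T1 CAS — after: cnt=9, r=8 — ok
Log disagrees first at step 8.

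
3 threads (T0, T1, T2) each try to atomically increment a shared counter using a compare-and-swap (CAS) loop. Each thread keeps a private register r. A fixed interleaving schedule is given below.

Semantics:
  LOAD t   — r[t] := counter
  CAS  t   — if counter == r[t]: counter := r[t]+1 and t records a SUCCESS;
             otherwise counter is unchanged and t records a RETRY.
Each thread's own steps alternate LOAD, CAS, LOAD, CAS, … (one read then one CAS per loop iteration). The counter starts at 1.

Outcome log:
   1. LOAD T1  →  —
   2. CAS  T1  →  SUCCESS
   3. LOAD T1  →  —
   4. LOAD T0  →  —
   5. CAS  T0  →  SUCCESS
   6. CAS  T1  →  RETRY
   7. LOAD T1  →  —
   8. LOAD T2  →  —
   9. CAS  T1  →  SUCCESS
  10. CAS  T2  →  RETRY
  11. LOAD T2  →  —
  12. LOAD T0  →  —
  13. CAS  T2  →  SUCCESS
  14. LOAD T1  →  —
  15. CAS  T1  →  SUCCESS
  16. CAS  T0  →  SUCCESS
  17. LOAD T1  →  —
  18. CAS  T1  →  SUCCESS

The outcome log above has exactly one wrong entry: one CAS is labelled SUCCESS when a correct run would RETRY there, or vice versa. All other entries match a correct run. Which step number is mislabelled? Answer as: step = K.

Reference trace:
1. LOAD T1 → mem=1 r[T1]=1 [LOAD]
2. CAS T1 → mem=2 r[T1]=1 [OK]
3. LOAD T1 → mem=2 r[T1]=2 [LOAD]
4. LOAD T0 → mem=2 r[T0]=2 [LOAD]
5. CAS T0 → mem=3 r[T0]=2 [OK]
6. CAS T1 → mem=3 r[T1]=2 [RETRY]
7. LOAD T1 → mem=3 r[T1]=3 [LOAD]
8. LOAD T2 → mem=3 r[T2]=3 [LOAD]
9. CAS T1 → mem=4 r[T1]=3 [OK]
10. CAS T2 → mem=4 r[T2]=3 [RETRY]
11. LOAD T2 → mem=4 r[T2]=4 [LOAD]
12. LOAD T0 → mem=4 r[T0]=4 [LOAD]
13. CAS T2 → mem=5 r[T2]=4 [OK]
14. LOAD T1 → mem=5 r[T1]=5 [LOAD]
15. CAS T1 → mem=6 r[T1]=5 [OK]
16. CAS T0 → mem=6 r[T0]=4 [RETRY]
17. LOAD T1 → mem=6 r[T1]=6 [LOAD]
18. CAS T1 → mem=7 r[T1]=6 [OK]
Mismatch at 16.

step = 16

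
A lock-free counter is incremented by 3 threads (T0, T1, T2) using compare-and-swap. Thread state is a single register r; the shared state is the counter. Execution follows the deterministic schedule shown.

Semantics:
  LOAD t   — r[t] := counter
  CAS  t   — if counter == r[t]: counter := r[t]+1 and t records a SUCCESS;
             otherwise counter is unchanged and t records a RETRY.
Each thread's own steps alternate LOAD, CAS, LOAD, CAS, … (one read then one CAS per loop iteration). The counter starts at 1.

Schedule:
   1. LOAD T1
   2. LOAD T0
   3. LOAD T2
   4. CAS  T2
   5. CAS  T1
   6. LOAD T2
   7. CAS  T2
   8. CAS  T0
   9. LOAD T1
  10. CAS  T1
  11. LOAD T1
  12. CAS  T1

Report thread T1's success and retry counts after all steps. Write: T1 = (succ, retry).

   1) LOAD T1:  M=1  r_T1=1
   2) LOAD T0:  M=1  r_T0=1
   3) LOAD T2:  M=1  r_T2=1
   4) CAS  T2:  M=2  r_T2=1 ✓
   5) CAS  T1:  M=2  r_T1=1 ✗
   6) LOAD T2:  M=2  r_T2=2
   7) CAS  T2:  M=3  r_T2=2 ✓
   8) CAS  T0:  M=3  r_T0=1 ✗
   9) LOAD T1:  M=3  r_T1=3
  10) CAS  T1:  M=4  r_T1=3 ✓
  11) LOAD T1:  M=4  r_T1=4
  12) CAS  T1:  M=5  r_T1=4 ✓

T1 = (2, 1)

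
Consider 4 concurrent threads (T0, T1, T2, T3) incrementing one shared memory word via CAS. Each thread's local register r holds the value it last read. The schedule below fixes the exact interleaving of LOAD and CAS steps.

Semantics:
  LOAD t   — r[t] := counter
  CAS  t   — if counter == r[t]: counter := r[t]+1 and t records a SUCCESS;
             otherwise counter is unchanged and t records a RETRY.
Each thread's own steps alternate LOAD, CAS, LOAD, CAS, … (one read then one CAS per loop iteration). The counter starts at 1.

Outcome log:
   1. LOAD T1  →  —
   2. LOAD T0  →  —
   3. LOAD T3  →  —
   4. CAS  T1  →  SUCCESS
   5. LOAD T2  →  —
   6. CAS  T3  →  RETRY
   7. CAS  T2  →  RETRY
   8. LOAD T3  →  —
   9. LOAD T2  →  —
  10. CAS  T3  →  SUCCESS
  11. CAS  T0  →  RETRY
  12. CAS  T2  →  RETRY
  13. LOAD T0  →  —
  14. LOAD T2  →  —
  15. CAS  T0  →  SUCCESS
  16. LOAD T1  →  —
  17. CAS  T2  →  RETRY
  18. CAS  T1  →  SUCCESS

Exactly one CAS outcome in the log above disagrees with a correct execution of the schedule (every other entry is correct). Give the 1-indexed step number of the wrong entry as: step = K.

Correct run:
1. LOAD T1 → mem=1 r[T1]=1 [LOAD]
2. LOAD T0 → mem=1 r[T0]=1 [LOAD]
3. LOAD T3 → mem=1 r[T3]=1 [LOAD]
4. CAS T1 → mem=2 r[T1]=1 [OK]
5. LOAD T2 → mem=2 r[T2]=2 [LOAD]
6. CAS T3 → mem=2 r[T3]=1 [RETRY]
7. CAS T2 → mem=3 r[T2]=2 [OK]
8. LOAD T3 → mem=3 r[T3]=3 [LOAD]
9. LOAD T2 → mem=3 r[T2]=3 [LOAD]
10. CAS T3 → mem=4 r[T3]=3 [OK]
11. CAS T0 → mem=4 r[T0]=1 [RETRY]
12. CAS T2 → mem=4 r[T2]=3 [RETRY]
13. LOAD T0 → mem=4 r[T0]=4 [LOAD]
14. LOAD T2 → mem=4 r[T2]=4 [LOAD]
15. CAS T0 → mem=5 r[T0]=4 [OK]
16. LOAD T1 → mem=5 r[T1]=5 [LOAD]
17. CAS T2 → mem=5 r[T2]=4 [RETRY]
18. CAS T1 → mem=6 r[T1]=5 [OK]
Mismatch at 7.

step = 7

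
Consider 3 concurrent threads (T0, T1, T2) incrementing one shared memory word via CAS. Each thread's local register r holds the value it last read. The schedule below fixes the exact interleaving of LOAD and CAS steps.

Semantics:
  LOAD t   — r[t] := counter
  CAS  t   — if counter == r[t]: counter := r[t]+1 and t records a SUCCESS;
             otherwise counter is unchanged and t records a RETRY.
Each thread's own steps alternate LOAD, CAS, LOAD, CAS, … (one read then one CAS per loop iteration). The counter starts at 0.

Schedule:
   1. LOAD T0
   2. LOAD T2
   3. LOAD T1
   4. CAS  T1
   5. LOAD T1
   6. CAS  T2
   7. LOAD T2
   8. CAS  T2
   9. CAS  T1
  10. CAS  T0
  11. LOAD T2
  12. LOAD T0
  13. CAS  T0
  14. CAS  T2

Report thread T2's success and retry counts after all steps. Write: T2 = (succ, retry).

#1 T0 reads 0
#2 T2 reads 0
#3 T1 reads 0
#4 T1 CAS(0→1) writes; counter now 1
#5 T1 reads 1
#6 T2 CAS(0→1) fails; counter now 1
#7 T2 reads 1
#8 T2 CAS(1→2) writes; counter now 2
#9 T1 CAS(1→2) fails; counter now 2
#10 T0 CAS(0→1) fails; counter now 2
#11 T2 reads 2
#12 T0 reads 2
#13 T0 CAS(2→3) writes; counter now 3
#14 T2 CAS(2→3) fails; counter now 3

T2 = (1, 2)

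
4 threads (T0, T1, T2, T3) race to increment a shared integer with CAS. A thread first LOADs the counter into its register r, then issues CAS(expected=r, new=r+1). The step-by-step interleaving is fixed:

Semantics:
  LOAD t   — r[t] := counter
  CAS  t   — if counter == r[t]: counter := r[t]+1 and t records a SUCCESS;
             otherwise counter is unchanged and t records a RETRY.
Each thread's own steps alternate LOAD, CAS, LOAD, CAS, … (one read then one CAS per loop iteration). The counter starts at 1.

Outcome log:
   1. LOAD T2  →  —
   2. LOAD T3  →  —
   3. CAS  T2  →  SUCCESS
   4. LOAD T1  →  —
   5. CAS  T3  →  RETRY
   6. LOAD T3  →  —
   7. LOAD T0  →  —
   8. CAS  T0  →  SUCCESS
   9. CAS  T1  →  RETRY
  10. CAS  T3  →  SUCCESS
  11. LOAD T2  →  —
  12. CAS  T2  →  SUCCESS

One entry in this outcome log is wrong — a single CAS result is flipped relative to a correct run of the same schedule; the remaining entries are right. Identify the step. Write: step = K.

Correct run:
   1) LOAD T2:  M=1  r_T2=1
   2) LOAD T3:  M=1  r_T3=1
   3) CAS  T2:  M=2  r_T2=1 ✓
   4) LOAD T1:  M=2  r_T1=2
   5) CAS  T3:  M=2  r_T3=1 ✗
   6) LOAD T3:  M=2  r_T3=2
   7) LOAD T0:  M=2  r_T0=2
   8) CAS  T0:  M=3  r_T0=2 ✓
   9) CAS  T1:  M=3  r_T1=2 ✗
  10) CAS  T3:  M=3  r_T3=2 ✗
  11) LOAD T2:  M=3  r_T2=3
  12) CAS  T2:  M=4  r_T2=3 ✓
Mismatch at 10.

step = 10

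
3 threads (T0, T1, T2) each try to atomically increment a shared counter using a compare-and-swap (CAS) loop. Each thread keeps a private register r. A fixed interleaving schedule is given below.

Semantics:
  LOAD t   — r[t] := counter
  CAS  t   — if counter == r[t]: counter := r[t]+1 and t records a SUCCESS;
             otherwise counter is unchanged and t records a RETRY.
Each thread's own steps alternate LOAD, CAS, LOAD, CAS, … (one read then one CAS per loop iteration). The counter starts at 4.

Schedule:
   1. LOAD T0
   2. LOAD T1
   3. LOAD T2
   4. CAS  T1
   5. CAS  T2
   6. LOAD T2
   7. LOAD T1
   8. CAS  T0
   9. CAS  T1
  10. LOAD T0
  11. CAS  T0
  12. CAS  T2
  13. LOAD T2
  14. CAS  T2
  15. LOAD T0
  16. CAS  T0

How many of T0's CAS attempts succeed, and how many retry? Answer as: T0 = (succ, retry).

T0 = (2, 1)

   1) LOAD T0:  M=4  r_T0=4
   2) LOAD T1:  M=4  r_T1=4
   3) LOAD T2:  M=4  r_T2=4
   4) CAS  T1:  M=5  r_T1=4 ✓
   5) CAS  T2:  M=5  r_T2=4 ✗
   6) LOAD T2:  M=5  r_T2=5
   7) LOAD T1:  M=5  r_T1=5
   8) CAS  T0:  M=5  r_T0=4 ✗
   9) CAS  T1:  M=6  r_T1=5 ✓
  10) LOAD T0:  M=6  r_T0=6
  11) CAS  T0:  M=7  r_T0=6 ✓
  12) CAS  T2:  M=7  r_T2=5 ✗
  13) LOAD T2:  M=7  r_T2=7
  14) CAS  T2:  M=8  r_T2=7 ✓
  15) LOAD T0:  M=8  r_T0=8
  16) CAS  T0:  M=9  r_T0=8 ✓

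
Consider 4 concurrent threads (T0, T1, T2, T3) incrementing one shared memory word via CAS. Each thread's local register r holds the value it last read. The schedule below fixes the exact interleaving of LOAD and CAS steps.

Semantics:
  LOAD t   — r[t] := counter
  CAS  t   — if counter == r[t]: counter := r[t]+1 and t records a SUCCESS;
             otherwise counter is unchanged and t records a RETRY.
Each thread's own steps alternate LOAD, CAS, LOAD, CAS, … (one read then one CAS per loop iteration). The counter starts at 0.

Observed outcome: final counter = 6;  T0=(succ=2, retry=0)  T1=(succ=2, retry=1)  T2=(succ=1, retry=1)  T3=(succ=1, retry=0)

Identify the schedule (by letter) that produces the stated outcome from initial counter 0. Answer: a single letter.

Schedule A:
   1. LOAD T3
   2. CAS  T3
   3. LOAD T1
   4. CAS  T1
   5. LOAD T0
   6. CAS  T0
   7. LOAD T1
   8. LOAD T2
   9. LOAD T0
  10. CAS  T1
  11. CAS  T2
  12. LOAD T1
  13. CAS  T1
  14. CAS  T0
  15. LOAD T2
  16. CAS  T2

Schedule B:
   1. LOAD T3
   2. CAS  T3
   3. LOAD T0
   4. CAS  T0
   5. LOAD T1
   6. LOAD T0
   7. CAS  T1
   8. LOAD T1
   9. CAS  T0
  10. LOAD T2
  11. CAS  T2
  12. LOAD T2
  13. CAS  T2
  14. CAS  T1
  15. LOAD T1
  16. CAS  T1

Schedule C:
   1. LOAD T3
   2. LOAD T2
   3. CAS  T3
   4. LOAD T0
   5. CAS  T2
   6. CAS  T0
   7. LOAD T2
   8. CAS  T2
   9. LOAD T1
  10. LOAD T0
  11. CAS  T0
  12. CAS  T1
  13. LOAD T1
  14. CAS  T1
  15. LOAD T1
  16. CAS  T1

Simulating candidate C:
T3 LOAD — after: cnt=0, r=0 — load
T2 LOAD — after: cnt=0, r=0 — load
T3 CAS — after: cnt=1, r=0 — ok
T0 LOAD — after: cnt=1, r=1 — load
T2 CAS — after: cnt=1, r=0 — retry
T0 CAS — after: cnt=2, r=1 — ok
T2 LOAD — after: cnt=2, r=2 — load
T2 CAS — after: cnt=3, r=2 — ok
T1 LOAD — after: cnt=3, r=3 — load
T0 LOAD — after: cnt=3, r=3 — load
T0 CAS — after: cnt=4, r=3 — ok
T1 CAS — after: cnt=4, r=3 — retry
T1 LOAD — after: cnt=4, r=4 — load
T1 CAS — after: cnt=5, r=4 — ok
T1 LOAD — after: cnt=5, r=5 — load
T1 CAS — after: cnt=6, r=5 — ok

C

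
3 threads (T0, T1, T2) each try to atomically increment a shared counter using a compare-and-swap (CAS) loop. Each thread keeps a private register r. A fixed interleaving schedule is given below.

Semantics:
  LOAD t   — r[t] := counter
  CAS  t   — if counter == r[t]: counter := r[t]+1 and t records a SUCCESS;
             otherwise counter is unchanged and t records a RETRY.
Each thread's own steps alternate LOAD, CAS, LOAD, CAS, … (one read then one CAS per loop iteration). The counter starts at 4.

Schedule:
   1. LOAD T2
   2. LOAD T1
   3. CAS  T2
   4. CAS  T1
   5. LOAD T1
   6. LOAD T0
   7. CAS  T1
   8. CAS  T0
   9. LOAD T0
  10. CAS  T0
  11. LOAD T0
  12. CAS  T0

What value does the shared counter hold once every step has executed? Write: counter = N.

counter = 8

#1 T2 reads 4
#2 T1 reads 4
#3 T2 CAS(4→5) writes; counter now 5
#4 T1 CAS(4→5) fails; counter now 5
#5 T1 reads 5
#6 T0 reads 5
#7 T1 CAS(5→6) writes; counter now 6
#8 T0 CAS(5→6) fails; counter now 6
#9 T0 reads 6
#10 T0 CAS(6→7) writes; counter now 7
#11 T0 reads 7
#12 T0 CAS(7→8) writes; counter now 8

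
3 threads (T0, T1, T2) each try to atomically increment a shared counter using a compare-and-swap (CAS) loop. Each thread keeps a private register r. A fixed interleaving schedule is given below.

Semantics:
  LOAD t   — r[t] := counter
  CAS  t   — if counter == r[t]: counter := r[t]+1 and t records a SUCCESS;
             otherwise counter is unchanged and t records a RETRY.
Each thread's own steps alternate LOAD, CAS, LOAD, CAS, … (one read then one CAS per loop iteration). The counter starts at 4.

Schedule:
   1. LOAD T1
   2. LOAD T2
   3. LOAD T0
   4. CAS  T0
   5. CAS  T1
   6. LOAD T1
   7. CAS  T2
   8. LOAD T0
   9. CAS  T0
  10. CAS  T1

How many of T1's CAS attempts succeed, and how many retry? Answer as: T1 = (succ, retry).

1. LOAD T1 → mem=4 r[T1]=4 [LOAD]
2. LOAD T2 → mem=4 r[T2]=4 [LOAD]
3. LOAD T0 → mem=4 r[T0]=4 [LOAD]
4. CAS T0 → mem=5 r[T0]=4 [OK]
5. CAS T1 → mem=5 r[T1]=4 [RETRY]
6. LOAD T1 → mem=5 r[T1]=5 [LOAD]
7. CAS T2 → mem=5 r[T2]=4 [RETRY]
8. LOAD T0 → mem=5 r[T0]=5 [LOAD]
9. CAS T0 → mem=6 r[T0]=5 [OK]
10. CAS T1 → mem=6 r[T1]=5 [RETRY]

T1 = (0, 2)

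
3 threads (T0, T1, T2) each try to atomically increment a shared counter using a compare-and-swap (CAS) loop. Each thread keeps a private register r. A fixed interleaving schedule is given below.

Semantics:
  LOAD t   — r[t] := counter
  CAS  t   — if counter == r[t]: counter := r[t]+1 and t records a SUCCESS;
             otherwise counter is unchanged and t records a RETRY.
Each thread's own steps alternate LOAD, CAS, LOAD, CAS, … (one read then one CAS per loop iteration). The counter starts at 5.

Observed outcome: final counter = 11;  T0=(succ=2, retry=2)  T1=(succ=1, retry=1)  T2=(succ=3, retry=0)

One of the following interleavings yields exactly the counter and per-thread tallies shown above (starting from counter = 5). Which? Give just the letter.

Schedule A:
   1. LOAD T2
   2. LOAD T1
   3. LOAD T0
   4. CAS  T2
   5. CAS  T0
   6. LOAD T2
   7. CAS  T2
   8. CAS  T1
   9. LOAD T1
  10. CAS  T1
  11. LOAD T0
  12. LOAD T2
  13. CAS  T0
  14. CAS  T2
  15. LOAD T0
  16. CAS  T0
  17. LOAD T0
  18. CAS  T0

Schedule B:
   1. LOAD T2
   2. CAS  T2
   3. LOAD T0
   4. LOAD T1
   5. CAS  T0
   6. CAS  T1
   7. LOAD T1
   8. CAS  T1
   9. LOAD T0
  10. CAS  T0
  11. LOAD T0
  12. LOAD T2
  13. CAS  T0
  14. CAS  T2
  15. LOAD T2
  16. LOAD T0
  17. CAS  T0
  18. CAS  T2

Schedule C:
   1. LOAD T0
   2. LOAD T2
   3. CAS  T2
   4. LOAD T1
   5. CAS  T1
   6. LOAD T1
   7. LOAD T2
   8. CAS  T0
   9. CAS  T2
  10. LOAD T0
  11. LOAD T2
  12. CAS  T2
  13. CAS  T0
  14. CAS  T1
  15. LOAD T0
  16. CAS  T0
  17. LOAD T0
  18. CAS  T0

Simulating candidate C:
[1] T0.load  rd  (counter 5, T0.r 5)
[2] T2.load  rd  (counter 5, T2.r 5)
[3] T2.cas  hit  (counter 6, T2.r 5)
[4] T1.load  rd  (counter 6, T1.r 6)
[5] T1.cas  hit  (counter 7, T1.r 6)
[6] T1.load  rd  (counter 7, T1.r 7)
[7] T2.load  rd  (counter 7, T2.r 7)
[8] T0.cas  miss  (counter 7, T0.r 5)
[9] T2.cas  hit  (counter 8, T2.r 7)
[10] T0.load  rd  (counter 8, T0.r 8)
[11] T2.load  rd  (counter 8, T2.r 8)
[12] T2.cas  hit  (counter 9, T2.r 8)
[13] T0.cas  miss  (counter 9, T0.r 8)
[14] T1.cas  miss  (counter 9, T1.r 7)
[15] T0.load  rd  (counter 9, T0.r 9)
[16] T0.cas  hit  (counter 10, T0.r 9)
[17] T0.load  rd  (counter 10, T0.r 10)
[18] T0.cas  hit  (counter 11, T0.r 10)

C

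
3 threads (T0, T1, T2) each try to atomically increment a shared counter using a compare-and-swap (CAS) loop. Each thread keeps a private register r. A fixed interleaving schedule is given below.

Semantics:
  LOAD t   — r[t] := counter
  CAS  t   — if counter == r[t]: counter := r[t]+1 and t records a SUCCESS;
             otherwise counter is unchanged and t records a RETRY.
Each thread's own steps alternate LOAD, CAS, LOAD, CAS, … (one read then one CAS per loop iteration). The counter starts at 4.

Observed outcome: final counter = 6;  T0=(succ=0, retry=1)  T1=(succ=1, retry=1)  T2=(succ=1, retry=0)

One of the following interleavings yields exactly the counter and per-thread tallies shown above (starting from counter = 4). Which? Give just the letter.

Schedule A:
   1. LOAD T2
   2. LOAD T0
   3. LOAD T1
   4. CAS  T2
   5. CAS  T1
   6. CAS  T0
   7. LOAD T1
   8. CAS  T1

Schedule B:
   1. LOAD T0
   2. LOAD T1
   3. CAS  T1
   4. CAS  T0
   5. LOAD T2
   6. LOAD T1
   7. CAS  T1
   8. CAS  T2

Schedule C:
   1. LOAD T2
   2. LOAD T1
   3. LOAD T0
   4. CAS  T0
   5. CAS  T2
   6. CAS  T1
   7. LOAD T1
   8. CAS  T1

A

Simulating candidate A:
1. LOAD T2 → mem=4 r[T2]=4 [LOAD]
2. LOAD T0 → mem=4 r[T0]=4 [LOAD]
3. LOAD T1 → mem=4 r[T1]=4 [LOAD]
4. CAS T2 → mem=5 r[T2]=4 [OK]
5. CAS T1 → mem=5 r[T1]=4 [RETRY]
6. CAS T0 → mem=5 r[T0]=4 [RETRY]
7. LOAD T1 → mem=5 r[T1]=5 [LOAD]
8. CAS T1 → mem=6 r[T1]=5 [OK]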